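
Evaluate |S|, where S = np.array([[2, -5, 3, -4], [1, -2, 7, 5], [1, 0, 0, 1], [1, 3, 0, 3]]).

Expand along row 3 (it has 2 zeros):
  + (1) · M_31   where M_31 = det([-5 3 -4; -2 7 5; 3 0 3]) = 42
  − (1) · M_34   where M_34 = det([2 -5 3; 1 -2 7; 1 3 0]) = -62
det = (+1)·(1)·(42) + (-1)·(1)·(-62) = 104

|S| = 104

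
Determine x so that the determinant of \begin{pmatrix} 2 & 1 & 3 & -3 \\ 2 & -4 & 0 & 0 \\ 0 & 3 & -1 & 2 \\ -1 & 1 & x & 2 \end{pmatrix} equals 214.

Expanding along the row containing x, det(M) is linear in x: det(M) = (38)·x + (62).
Set (38)·x + (62) = 214  ⇒  (38)·x = 152  ⇒  x = 4.

x = 4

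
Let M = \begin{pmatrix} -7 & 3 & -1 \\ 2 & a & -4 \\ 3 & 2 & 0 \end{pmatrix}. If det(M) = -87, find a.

Expanding along the column containing a, det(M) is linear in a: det(M) = (3)·a + (-96).
Set (3)·a + (-96) = -87  ⇒  (3)·a = 9  ⇒  a = 3.

3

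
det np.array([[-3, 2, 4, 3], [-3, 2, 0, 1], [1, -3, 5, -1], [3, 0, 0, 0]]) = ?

Expand along row 4 (it has 3 zeros):
  − (3) · M_41   where M_41 = det([2 4 3; 2 0 1; -3 5 -1]) = 16
det = (-1)·(3)·(16) = -48

-48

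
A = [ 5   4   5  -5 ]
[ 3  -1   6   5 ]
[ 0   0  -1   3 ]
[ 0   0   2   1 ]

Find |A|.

A is block upper-triangular with a 2×2 block and a 2×2 block on the diagonal, so its determinant equals the product of the determinants of the diagonal blocks.
det of the 2×2 block = -17
det of the 2×2 block = -7
det = (-17)·(-7) = 119

119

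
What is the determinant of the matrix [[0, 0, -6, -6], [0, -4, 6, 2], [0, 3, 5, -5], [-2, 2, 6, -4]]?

Expand along column 1 (it has 3 zeros):
  − (-2) · M_41   where M_41 = det([0 -6 -6; -4 6 2; 3 5 -5]) = 312
det = (-1)·(-2)·(312) = 624

624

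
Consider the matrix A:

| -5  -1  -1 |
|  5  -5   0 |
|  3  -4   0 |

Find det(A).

Expand along column 3:
  + (-1) · |5 -5; 3 -4| = (-1)·(-20 − (-15)) = 5

det(A) = 5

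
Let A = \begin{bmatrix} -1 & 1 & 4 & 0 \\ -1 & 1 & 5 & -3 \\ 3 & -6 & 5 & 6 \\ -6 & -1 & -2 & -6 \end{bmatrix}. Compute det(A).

Expand along row 1 (it has 1 zero):
  + (-1) · M_11   where M_11 = det([1 5 -3; -6 5 6; -1 -2 -6]) = -279
  − (1) · M_12   where M_12 = det([-1 5 -3; 3 5 6; -6 -2 -6]) = -144
  + (4) · M_13   where M_13 = det([-1 1 -3; 3 -6 6; -6 -1 -6]) = 57
det = (+1)·(-1)·(-279) + (-1)·(1)·(-144) + (+1)·(4)·(57) = 651

651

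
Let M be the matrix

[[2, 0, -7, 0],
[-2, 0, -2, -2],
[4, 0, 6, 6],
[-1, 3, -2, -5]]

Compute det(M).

-84

Expand along column 2 (it has 3 zeros):
  + (3) · M_42   where M_42 = det([2 -7 0; -2 -2 -2; 4 6 6]) = -28
det = (+1)·(3)·(-28) = -84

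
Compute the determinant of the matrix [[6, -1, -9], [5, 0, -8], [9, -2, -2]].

The determinant is 56.

Expand along column 2:
  − (-1) · |5 -8; 9 -2| = −(-1)·(-10 − (-72)) = 62
  − (-2) · |6 -9; 5 -8| = −(-2)·(-48 − (-45)) = -6
Sum: (62) + (-6) = 56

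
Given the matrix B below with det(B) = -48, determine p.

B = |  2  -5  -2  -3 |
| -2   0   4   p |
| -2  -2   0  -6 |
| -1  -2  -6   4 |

Expanding along the row containing p, det(B) is linear in p: det(B) = (80)·p + (672).
Set (80)·p + (672) = -48  ⇒  (80)·p = -720  ⇒  p = -9.

-9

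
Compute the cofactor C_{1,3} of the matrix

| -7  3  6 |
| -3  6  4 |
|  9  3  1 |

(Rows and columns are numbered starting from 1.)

The cofactor is -63.

Delete row 1 and column 3; the remaining 2×2 submatrix is [-3 6; 9 3].
Its determinant is (-3)·3 − 6·9 = -63.
The cofactor carries sign (−1)^(1+3) = +1, so C_{1,3} = +(-63) = -63.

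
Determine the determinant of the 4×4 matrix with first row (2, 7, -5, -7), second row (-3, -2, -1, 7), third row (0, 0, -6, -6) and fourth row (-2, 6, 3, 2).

1086

Expand along row 3 (it has 2 zeros):
  + (-6) · M_33   where M_33 = det([2 7 -7; -3 -2 7; -2 6 2]) = 6
  − (-6) · M_34   where M_34 = det([2 7 -5; -3 -2 -1; -2 6 3]) = 187
det = (+1)·(-6)·(6) + (-1)·(-6)·(187) = 1086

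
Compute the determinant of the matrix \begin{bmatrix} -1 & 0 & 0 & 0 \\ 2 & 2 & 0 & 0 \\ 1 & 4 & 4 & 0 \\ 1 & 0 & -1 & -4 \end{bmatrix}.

The determinant is 32.

The matrix is lower triangular, so the determinant is the product of the diagonal entries:
det = (-1) · (2) · (4) · (-4) = 32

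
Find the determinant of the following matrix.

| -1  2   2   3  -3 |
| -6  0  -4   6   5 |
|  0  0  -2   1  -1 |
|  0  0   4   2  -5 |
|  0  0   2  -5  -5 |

The matrix is block upper-triangular with a 2×2 block and a 3×3 block on the diagonal, so its determinant equals the product of the determinants of the diagonal blocks.
det of the 2×2 block = 12
det of the 3×3 block = 104
det = (12)·(104) = 1248

The determinant is 1248.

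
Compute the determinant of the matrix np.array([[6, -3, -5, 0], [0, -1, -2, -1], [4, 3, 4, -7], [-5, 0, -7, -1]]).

468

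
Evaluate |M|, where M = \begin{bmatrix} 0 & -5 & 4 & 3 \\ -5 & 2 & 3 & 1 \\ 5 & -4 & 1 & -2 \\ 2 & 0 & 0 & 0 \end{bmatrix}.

Expand along row 4 (it has 3 zeros):
  − (2) · M_41   where M_41 = det([-5 4 3; 2 3 1; -4 1 -2]) = 77
det = (-1)·(2)·(77) = -154

The determinant is -154.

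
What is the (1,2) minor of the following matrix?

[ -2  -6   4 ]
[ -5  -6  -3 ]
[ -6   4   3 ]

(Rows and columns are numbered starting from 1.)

-33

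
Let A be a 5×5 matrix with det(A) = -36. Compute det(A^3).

det(A^3) = (det A)^3 = (-36)^3 = -46656

-46656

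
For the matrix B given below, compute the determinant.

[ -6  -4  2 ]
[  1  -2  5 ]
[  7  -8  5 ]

|B| = -288

Expand along column 1:
  + (-6) · |-2 5; -8 5| = (-6)·(-10 − (-40)) = -180
  − 1 · |-4 2; -8 5| = −1·(-20 − (-16)) = 4
  + 7 · |-4 2; -2 5| = 7·(-20 − (-4)) = -112
Sum: (-180) + (4) + (-112) = -288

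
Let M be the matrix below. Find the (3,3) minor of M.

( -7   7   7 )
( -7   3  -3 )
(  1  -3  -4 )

The minor is 28.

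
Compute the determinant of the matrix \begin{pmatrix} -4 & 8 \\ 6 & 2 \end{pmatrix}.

-56

det = (-4)·2 − 8·6 = -8 − 48 = -56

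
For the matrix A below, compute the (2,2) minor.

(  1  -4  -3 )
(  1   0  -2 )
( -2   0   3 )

-3

Delete row 2 and column 2; the remaining 2×2 submatrix is [1 -3; -2 3].
Its determinant is 1·3 − (-3)·(-2) = -3.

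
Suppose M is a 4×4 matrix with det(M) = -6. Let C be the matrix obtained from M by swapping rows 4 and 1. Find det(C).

Swapping two rows multiplies the determinant by −1.
det(C) = (-1)·(-6) = 6

The determinant is 6.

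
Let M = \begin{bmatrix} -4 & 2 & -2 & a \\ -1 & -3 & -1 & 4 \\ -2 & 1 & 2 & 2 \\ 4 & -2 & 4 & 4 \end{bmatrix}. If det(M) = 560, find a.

Expanding along the column containing a, det(M) is linear in a: det(M) = (56)·a + (112).
Set (56)·a + (112) = 560  ⇒  (56)·a = 448  ⇒  a = 8.

8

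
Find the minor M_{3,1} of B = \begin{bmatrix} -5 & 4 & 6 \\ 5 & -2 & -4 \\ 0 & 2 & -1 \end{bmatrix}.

The minor is -4.

Delete row 3 and column 1; the remaining 2×2 submatrix is [4 6; -2 -4].
Its determinant is 4·(-4) − 6·(-2) = -4.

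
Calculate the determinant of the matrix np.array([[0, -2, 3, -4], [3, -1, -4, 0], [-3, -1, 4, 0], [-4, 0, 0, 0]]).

Expand along row 4 (it has 3 zeros):
  − (-4) · M_41   where M_41 = det([-2 3 -4; -1 -4 0; -1 4 0]) = 32
det = (-1)·(-4)·(32) = 128

128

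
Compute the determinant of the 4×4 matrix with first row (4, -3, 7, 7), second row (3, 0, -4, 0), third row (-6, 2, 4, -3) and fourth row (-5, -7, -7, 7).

Expand along row 2 (it has 2 zeros):
  − (3) · M_21   where M_21 = det([-3 7 7; 2 4 -3; -7 -7 7]) = 126
  − (-4) · M_23   where M_23 = det([4 -3 7; -6 2 -3; -5 -7 7]) = 165
det = (-1)·(3)·(126) + (-1)·(-4)·(165) = 282

The determinant is 282.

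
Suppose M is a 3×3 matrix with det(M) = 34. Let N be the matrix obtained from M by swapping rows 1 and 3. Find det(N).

-34

Swapping two rows multiplies the determinant by −1.
det(N) = (-1)·(34) = -34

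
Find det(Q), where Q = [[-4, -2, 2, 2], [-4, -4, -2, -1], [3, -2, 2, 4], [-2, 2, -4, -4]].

The determinant is 148.

Expand along row 1:
  + (-4) · M_11   where M_11 = det([-4 -2 -1; -2 2 4; 2 -4 -4]) = -36
  − (-2) · M_12   where M_12 = det([-4 -2 -1; 3 2 4; -2 -4 -4]) = -32
  + (2) · M_13   where M_13 = det([-4 -4 -1; 3 -2 4; -2 2 -4]) = -18
  − (2) · M_14   where M_14 = det([-4 -4 -2; 3 -2 2; -2 2 -4]) = -52
det = (+1)·(-4)·(-36) + (-1)·(-2)·(-32) + (+1)·(2)·(-18) + (-1)·(2)·(-52) = 148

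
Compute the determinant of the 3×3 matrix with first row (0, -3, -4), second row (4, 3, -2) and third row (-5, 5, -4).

The determinant is -218.

Expand along row 1:
  − (-3) · |4 -2; -5 -4| = −(-3)·(-16 − 10) = -78
  + (-4) · |4 3; -5 5| = (-4)·(20 − (-15)) = -140
Sum: (-78) + (-140) = -218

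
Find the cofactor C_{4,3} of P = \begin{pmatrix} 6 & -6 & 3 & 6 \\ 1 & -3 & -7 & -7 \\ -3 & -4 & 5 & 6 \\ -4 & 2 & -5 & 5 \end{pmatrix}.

The cofactor is 444.

Delete row 4 and column 3; the remaining 3×3 submatrix is [6 -6 6; 1 -3 -7; -3 -4 6].
Its determinant is -444.
The cofactor carries sign (−1)^(4+3) = −1, so C_{4,3} = −(-444) = 444.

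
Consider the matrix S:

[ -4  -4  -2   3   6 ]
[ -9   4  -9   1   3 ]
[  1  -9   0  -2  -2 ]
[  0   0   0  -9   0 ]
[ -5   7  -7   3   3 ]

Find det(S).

-11016

Expand along row 4 (it has 4 zeros):
  + (-9) · M_44   where M_44 = det([-4 -4 -2 6; -9 4 -9 3; 1 -9 0 -2; -5 7 -7 3]) = 1224
det = (+1)·(-9)·(1224) = -11016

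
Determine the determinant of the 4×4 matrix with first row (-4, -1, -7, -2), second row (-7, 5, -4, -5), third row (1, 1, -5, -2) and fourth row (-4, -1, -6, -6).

-891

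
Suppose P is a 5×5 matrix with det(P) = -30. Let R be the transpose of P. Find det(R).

det(Pᵀ) = det(P).
det(R) = (1)·(-30) = -30

-30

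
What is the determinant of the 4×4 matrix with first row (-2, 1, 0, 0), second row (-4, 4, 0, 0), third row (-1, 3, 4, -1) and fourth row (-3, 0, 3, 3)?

The matrix is block lower-triangular with a 2×2 block and a 2×2 block on the diagonal, so its determinant equals the product of the determinants of the diagonal blocks.
det of the 2×2 block = -4
det of the 2×2 block = 15
det = (-4)·(15) = -60

The determinant is -60.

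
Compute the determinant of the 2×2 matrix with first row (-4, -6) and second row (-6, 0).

The determinant is -36.

det = (-4)·0 − (-6)·(-6) = 0 − 36 = -36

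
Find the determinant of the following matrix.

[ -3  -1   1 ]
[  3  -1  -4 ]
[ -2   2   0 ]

Expand along row 3:
  + (-2) · |-1 1; -1 -4| = (-2)·(4 − (-1)) = -10
  − 2 · |-3 1; 3 -4| = −2·(12 − 3) = -18
Sum: (-10) + (-18) = -28

-28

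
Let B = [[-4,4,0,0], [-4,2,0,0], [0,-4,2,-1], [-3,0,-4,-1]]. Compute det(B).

B is block lower-triangular with a 2×2 block and a 2×2 block on the diagonal, so its determinant equals the product of the determinants of the diagonal blocks.
det of the 2×2 block = 8
det of the 2×2 block = -6
det = (8)·(-6) = -48

The determinant is -48.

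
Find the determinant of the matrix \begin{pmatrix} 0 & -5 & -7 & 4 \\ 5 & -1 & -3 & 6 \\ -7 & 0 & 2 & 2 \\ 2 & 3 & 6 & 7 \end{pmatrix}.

-610

Expand along row 1 (it has 1 zero):
  − (-5) · M_12   where M_12 = det([5 -3 6; -7 2 2; 2 6 7]) = -425
  + (-7) · M_13   where M_13 = det([5 -1 6; -7 0 2; 2 3 7]) = -209
  − (4) · M_14   where M_14 = det([5 -1 -3; -7 0 2; 2 3 6]) = -13
det = (-1)·(-5)·(-425) + (+1)·(-7)·(-209) + (-1)·(4)·(-13) = -610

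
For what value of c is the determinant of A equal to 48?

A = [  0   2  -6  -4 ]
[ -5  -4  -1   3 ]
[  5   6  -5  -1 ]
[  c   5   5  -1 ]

c = 8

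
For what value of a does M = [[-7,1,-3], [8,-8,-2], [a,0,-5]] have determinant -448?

Expanding along the column containing a, det(M) is linear in a: det(M) = (-26)·a + (-240).
Set (-26)·a + (-240) = -448  ⇒  (-26)·a = -208  ⇒  a = 8.

8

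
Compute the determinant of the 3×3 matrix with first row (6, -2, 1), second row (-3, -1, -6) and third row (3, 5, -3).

Expand along column 1:
  + 6 · |-1 -6; 5 -3| = 6·(3 − (-30)) = 198
  − (-3) · |-2 1; 5 -3| = −(-3)·(6 − 5) = 3
  + 3 · |-2 1; -1 -6| = 3·(12 − (-1)) = 39
Sum: (198) + (3) + (39) = 240

240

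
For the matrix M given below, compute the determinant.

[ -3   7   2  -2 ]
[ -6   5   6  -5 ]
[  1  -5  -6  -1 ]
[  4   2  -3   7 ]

det(M) = -411

Expand along row 1:
  + (-3) · M_11   where M_11 = det([5 6 -5; -5 -6 -1; 2 -3 7]) = -162
  − (7) · M_12   where M_12 = det([-6 6 -5; 1 -6 -1; 4 -3 7]) = 99
  + (2) · M_13   where M_13 = det([-6 5 -5; 1 -5 -1; 4 2 7]) = 33
  − (-2) · M_14   where M_14 = det([-6 5 6; 1 -5 -6; 4 2 -3]) = -135
det = (+1)·(-3)·(-162) + (-1)·(7)·(99) + (+1)·(2)·(33) + (-1)·(-2)·(-135) = -411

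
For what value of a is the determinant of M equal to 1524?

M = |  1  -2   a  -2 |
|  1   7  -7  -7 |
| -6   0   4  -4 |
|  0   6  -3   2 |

Expanding along the column containing a, det(M) is linear in a: det(M) = (360)·a + (84).
Set (360)·a + (84) = 1524  ⇒  (360)·a = 1440  ⇒  a = 4.

4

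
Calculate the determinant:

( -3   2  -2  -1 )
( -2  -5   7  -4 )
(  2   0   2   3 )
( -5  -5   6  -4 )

145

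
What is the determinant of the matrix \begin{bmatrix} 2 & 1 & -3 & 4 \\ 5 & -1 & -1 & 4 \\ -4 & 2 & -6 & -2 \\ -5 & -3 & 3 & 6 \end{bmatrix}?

The determinant is 572.

Expand along row 1:
  + (2) · M_11   where M_11 = det([-1 -1 4; 2 -6 -2; -3 3 6]) = -12
  − (1) · M_12   where M_12 = det([5 -1 4; -4 -6 -2; -5 3 6]) = -352
  + (-3) · M_13   where M_13 = det([5 -1 4; -4 2 -2; -5 -3 6]) = 84
  − (4) · M_14   where M_14 = det([5 -1 -1; -4 2 -6; -5 -3 3]) = -124
det = (+1)·(2)·(-12) + (-1)·(1)·(-352) + (+1)·(-3)·(84) + (-1)·(4)·(-124) = 572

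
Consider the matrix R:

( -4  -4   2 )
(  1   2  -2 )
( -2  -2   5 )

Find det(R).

det(R) = -16

Expand along row 1:
  + (-4) · |2 -2; -2 5| = (-4)·(10 − 4) = -24
  − (-4) · |1 -2; -2 5| = −(-4)·(5 − 4) = 4
  + 2 · |1 2; -2 -2| = 2·(-2 − (-4)) = 4
Sum: (-24) + (4) + (4) = -16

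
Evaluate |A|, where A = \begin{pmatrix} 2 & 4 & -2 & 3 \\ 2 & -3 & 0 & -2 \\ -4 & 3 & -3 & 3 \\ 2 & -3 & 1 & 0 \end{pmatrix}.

Expand along row 2 (it has 1 zero):
  − (2) · M_21   where M_21 = det([4 -2 3; 3 -3 3; -3 1 0]) = -12
  + (-3) · M_22   where M_22 = det([2 -2 3; -4 -3 3; 2 1 0]) = -12
  + (-2) · M_24   where M_24 = det([2 4 -2; -4 3 -3; 2 -3 1]) = -32
det = (-1)·(2)·(-12) + (+1)·(-3)·(-12) + (+1)·(-2)·(-32) = 124

124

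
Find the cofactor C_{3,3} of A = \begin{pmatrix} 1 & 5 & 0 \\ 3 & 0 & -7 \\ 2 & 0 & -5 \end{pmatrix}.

Delete row 3 and column 3; the remaining 2×2 submatrix is [1 5; 3 0].
Its determinant is 1·0 − 5·3 = -15.
The cofactor carries sign (−1)^(3+3) = +1, so C_{3,3} = +(-15) = -15.

The cofactor is -15.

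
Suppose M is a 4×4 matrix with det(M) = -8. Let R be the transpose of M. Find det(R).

-8

det(Mᵀ) = det(M).
det(R) = (1)·(-8) = -8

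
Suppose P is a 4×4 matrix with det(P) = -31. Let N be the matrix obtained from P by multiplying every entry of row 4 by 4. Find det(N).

|N| = -124

Scaling one row by 4 multiplies the determinant by 4.
det(N) = (4)·(-31) = -124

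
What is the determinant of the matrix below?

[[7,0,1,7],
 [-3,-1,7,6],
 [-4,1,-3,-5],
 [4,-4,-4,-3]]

-415

Expand along row 1 (it has 1 zero):
  + (7) · M_11   where M_11 = det([-1 7 6; 1 -3 -5; -4 -4 -3]) = 76
  + (1) · M_13   where M_13 = det([-3 -1 6; -4 1 -5; 4 -4 -3]) = 173
  − (7) · M_14   where M_14 = det([-3 -1 7; -4 1 -3; 4 -4 -4]) = 160
det = (+1)·(7)·(76) + (+1)·(1)·(173) + (-1)·(7)·(160) = -415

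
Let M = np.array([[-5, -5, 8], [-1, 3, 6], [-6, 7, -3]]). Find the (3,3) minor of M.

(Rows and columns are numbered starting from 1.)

-20

Delete row 3 and column 3; the remaining 2×2 submatrix is [-5 -5; -1 3].
Its determinant is (-5)·3 − (-5)·(-1) = -20.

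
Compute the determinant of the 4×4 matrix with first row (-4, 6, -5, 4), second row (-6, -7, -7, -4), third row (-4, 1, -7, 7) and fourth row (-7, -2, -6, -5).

The determinant is -347.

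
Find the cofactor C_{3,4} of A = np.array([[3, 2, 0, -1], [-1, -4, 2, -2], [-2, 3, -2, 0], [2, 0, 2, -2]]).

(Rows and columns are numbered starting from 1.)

The cofactor is 12.

Delete row 3 and column 4; the remaining 3×3 submatrix is [3 2 0; -1 -4 2; 2 0 2].
Its determinant is -12.
The cofactor carries sign (−1)^(3+4) = −1, so C_{3,4} = −(-12) = 12.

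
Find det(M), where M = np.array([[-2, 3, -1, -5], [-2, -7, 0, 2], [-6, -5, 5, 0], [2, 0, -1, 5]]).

Expand along row 2 (it has 1 zero):
  − (-2) · M_21   where M_21 = det([3 -1 -5; -5 5 0; 0 -1 5]) = 25
  + (-7) · M_22   where M_22 = det([-2 -1 -5; -6 5 0; 2 -1 5]) = -60
  + (2) · M_24   where M_24 = det([-2 3 -1; -6 -5 5; 2 0 -1]) = -8
det = (-1)·(-2)·(25) + (+1)·(-7)·(-60) + (+1)·(2)·(-8) = 454

454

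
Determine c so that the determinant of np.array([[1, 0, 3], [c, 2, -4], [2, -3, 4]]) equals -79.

7

Expanding along the column containing c, det(M) is linear in c: det(M) = (-9)·c + (-16).
Set (-9)·c + (-16) = -79  ⇒  (-9)·c = -63  ⇒  c = 7.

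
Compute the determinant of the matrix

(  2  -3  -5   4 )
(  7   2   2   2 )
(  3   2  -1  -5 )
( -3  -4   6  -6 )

2142

Expand along row 1:
  + (2) · M_11   where M_11 = det([2 2 2; 2 -1 -5; -4 6 -6]) = 152
  − (-3) · M_12   where M_12 = det([7 2 2; 3 -1 -5; -3 6 -6]) = 348
  + (-5) · M_13   where M_13 = det([7 2 2; 3 2 -5; -3 -4 -6]) = -170
  − (4) · M_14   where M_14 = det([7 2 2; 3 2 -1; -3 -4 6]) = 14
det = (+1)·(2)·(152) + (-1)·(-3)·(348) + (+1)·(-5)·(-170) + (-1)·(4)·(14) = 2142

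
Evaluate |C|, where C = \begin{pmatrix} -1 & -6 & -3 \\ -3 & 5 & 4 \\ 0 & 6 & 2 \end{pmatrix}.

Expand along column 1:
  + (-1) · |5 4; 6 2| = (-1)·(10 − 24) = 14
  − (-3) · |-6 -3; 6 2| = −(-3)·(-12 − (-18)) = 18
Sum: (14) + (18) = 32

det(C) = 32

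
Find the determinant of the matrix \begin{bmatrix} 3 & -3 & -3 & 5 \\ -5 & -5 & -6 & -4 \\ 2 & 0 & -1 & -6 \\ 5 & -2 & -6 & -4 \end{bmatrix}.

The determinant is 695.

Expand along row 3 (it has 1 zero):
  + (2) · M_31   where M_31 = det([-3 -3 5; -5 -6 -4; -2 -6 -4]) = 126
  + (-1) · M_33   where M_33 = det([3 -3 5; -5 -5 -4; 5 -2 -4]) = 331
  − (-6) · M_34   where M_34 = det([3 -3 -3; -5 -5 -6; 5 -2 -6]) = 129
det = (+1)·(2)·(126) + (+1)·(-1)·(331) + (-1)·(-6)·(129) = 695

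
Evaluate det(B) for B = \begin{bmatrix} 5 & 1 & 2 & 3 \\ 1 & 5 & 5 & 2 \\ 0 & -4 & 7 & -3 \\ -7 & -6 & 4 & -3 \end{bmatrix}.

Expand along row 3 (it has 1 zero):
  − (-4) · M_32   where M_32 = det([5 2 3; 1 5 2; -7 4 -3]) = -20
  + (7) · M_33   where M_33 = det([5 1 3; 1 5 2; -7 -6 -3]) = 61
  − (-3) · M_34   where M_34 = det([5 1 2; 1 5 5; -7 -6 4]) = 269
det = (-1)·(-4)·(-20) + (+1)·(7)·(61) + (-1)·(-3)·(269) = 1154

|B| = 1154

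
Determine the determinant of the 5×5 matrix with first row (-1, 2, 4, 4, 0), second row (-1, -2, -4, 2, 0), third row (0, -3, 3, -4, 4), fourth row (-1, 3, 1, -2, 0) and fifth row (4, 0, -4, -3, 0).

Expand along column 5 (it has 4 zeros):
  + (4) · M_35   where M_35 = det([-1 2 4 4; -1 -2 -4 2; -1 3 1 -2; 4 0 -4 -3]) = -284
det = (+1)·(4)·(-284) = -1136

The determinant is -1136.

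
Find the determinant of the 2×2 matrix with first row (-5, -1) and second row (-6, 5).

det = (-5)·5 − (-1)·(-6) = -25 − 6 = -31

-31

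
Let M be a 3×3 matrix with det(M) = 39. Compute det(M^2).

1521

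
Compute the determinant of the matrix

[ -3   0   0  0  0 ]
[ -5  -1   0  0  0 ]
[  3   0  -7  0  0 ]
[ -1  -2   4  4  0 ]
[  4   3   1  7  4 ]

-336

The matrix is lower triangular, so the determinant is the product of the diagonal entries:
det = (-3) · (-1) · (-7) · (4) · (4) = -336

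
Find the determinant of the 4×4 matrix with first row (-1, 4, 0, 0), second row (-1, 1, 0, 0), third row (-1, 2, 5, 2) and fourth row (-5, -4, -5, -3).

The matrix is block lower-triangular with a 2×2 block and a 2×2 block on the diagonal, so its determinant equals the product of the determinants of the diagonal blocks.
det of the 2×2 block = 3
det of the 2×2 block = -5
det = (3)·(-5) = -15

The determinant is -15.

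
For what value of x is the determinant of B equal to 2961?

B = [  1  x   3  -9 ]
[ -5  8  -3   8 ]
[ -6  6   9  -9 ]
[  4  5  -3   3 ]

4

Expanding along the column containing x, det(B) is linear in x: det(B) = (90)·x + (2601).
Set (90)·x + (2601) = 2961  ⇒  (90)·x = 360  ⇒  x = 4.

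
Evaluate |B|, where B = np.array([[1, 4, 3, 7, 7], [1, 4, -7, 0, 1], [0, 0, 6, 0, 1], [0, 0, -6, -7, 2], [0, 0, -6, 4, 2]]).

0

B is block upper-triangular with a 2×2 block and a 3×3 block on the diagonal, so its determinant equals the product of the determinants of the diagonal blocks.
det of the 2×2 block = 0
det of the 3×3 block = -198
det = (0)·(-198) = 0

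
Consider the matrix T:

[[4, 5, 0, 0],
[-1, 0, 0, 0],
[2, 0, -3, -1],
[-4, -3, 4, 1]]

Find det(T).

det(T) = 5

T is block lower-triangular with a 2×2 block and a 2×2 block on the diagonal, so its determinant equals the product of the determinants of the diagonal blocks.
det of the 2×2 block = 5
det of the 2×2 block = 1
det = (5)·(1) = 5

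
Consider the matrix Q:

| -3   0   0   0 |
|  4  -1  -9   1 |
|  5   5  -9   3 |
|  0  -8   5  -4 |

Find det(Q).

Expand along row 1 (it has 3 zeros):
  + (-3) · M_11   where M_11 = det([-1 -9 1; 5 -9 3; -8 5 -4]) = -32
det = (+1)·(-3)·(-32) = 96

det(Q) = 96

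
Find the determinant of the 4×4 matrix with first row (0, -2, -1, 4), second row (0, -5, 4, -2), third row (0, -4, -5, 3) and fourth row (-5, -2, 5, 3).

685

Expand along column 1 (it has 3 zeros):
  − (-5) · M_41   where M_41 = det([-2 -1 4; -5 4 -2; -4 -5 3]) = 137
det = (-1)·(-5)·(137) = 685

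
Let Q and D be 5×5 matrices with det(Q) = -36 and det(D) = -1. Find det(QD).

det(QD) = det(Q)·det(D) = (-36)·(-1) = 36

36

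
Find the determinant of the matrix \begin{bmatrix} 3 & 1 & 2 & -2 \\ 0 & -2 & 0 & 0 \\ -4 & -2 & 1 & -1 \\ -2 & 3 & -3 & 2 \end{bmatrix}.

Expand along row 2 (it has 3 zeros):
  + (-2) · M_22   where M_22 = det([3 2 -2; -4 1 -1; -2 -3 2]) = -11
det = (+1)·(-2)·(-11) = 22

22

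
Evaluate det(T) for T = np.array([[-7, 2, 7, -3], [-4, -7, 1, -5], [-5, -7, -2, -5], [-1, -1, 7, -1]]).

Expand along row 1:
  + (-7) · M_11   where M_11 = det([-7 1 -5; -7 -2 -5; -1 7 -1]) = -6
  − (2) · M_12   where M_12 = det([-4 1 -5; -5 -2 -5; -1 7 -1]) = 37
  + (7) · M_13   where M_13 = det([-4 -7 -5; -5 -7 -5; -1 -1 -1]) = 2
  − (-3) · M_14   where M_14 = det([-4 -7 1; -5 -7 -2; -1 -1 7]) = -57
det = (+1)·(-7)·(-6) + (-1)·(2)·(37) + (+1)·(7)·(2) + (-1)·(-3)·(-57) = -189

-189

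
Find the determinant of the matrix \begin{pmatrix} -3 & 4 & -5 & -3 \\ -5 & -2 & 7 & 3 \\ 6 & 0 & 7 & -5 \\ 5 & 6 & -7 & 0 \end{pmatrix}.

The determinant is 2606.

Expand along row 3 (it has 1 zero):
  + (6) · M_31   where M_31 = det([4 -5 -3; -2 7 3; 6 -7 0]) = 78
  + (7) · M_33   where M_33 = det([-3 4 -3; -5 -2 3; 5 6 0]) = 174
  − (-5) · M_34   where M_34 = det([-3 4 -5; -5 -2 7; 5 6 -7]) = 184
det = (+1)·(6)·(78) + (+1)·(7)·(174) + (-1)·(-5)·(184) = 2606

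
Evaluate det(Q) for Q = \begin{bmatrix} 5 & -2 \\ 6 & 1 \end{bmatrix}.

det(Q) = 5·1 − (-2)·6 = 5 − (-12) = 17

|Q| = 17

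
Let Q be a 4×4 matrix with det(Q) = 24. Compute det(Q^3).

det(Q^3) = (det Q)^3 = (24)^3 = 13824

13824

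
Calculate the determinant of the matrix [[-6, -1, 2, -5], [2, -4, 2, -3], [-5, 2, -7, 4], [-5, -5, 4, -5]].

-627

Expand along row 1:
  + (-6) · M_11   where M_11 = det([-4 2 -3; 2 -7 4; -5 4 -5]) = -15
  − (-1) · M_12   where M_12 = det([2 2 -3; -5 -7 4; -5 4 -5]) = 113
  + (2) · M_13   where M_13 = det([2 -4 -3; -5 2 4; -5 -5 -5]) = 95
  − (-5) · M_14   where M_14 = det([2 -4 2; -5 2 -7; -5 -5 4]) = -204
det = (+1)·(-6)·(-15) + (-1)·(-1)·(113) + (+1)·(2)·(95) + (-1)·(-5)·(-204) = -627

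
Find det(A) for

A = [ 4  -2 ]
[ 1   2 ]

10

det(A) = 4·2 − (-2)·1 = 8 − (-2) = 10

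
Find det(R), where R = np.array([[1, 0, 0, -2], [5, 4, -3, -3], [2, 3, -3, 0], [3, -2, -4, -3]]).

Expand along row 1 (it has 2 zeros):
  + (1) · M_11   where M_11 = det([4 -3 -3; 3 -3 0; -2 -4 -3]) = 63
  − (-2) · M_14   where M_14 = det([5 4 -3; 2 3 -3; 3 -2 -4]) = -55
det = (+1)·(1)·(63) + (-1)·(-2)·(-55) = -47

-47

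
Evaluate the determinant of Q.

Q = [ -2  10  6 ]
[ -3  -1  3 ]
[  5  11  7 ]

Expand along column 1:
  + (-2) · |-1 3; 11 7| = (-2)·(-7 − 33) = 80
  − (-3) · |10 6; 11 7| = −(-3)·(70 − 66) = 12
  + 5 · |10 6; -1 3| = 5·(30 − (-6)) = 180
Sum: (80) + (12) + (180) = 272

272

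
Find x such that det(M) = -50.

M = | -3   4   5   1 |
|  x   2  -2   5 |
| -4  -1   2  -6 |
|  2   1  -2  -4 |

4

Expanding along the column containing x, det(M) is linear in x: det(M) = (130)·x + (-570).
Set (130)·x + (-570) = -50  ⇒  (130)·x = 520  ⇒  x = 4.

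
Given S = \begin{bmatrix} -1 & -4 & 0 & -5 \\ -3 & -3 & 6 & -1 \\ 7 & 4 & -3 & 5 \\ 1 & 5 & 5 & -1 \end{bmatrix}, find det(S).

|S| = 1170

Expand along row 1 (it has 1 zero):
  + (-1) · M_11   where M_11 = det([-3 6 -1; 4 -3 5; 5 5 -1]) = 205
  − (-4) · M_12   where M_12 = det([-3 6 -1; 7 -3 5; 1 5 -1]) = 100
  − (-5) · M_14   where M_14 = det([-3 -3 6; 7 4 -3; 1 5 5]) = 195
det = (+1)·(-1)·(205) + (-1)·(-4)·(100) + (-1)·(-5)·(195) = 1170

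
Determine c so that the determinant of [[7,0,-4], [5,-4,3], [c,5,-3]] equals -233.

7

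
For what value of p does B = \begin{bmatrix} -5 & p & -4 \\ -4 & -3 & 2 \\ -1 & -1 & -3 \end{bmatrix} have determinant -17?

-3

Expanding along the column containing p, det(B) is linear in p: det(B) = (-14)·p + (-59).
Set (-14)·p + (-59) = -17  ⇒  (-14)·p = 42  ⇒  p = -3.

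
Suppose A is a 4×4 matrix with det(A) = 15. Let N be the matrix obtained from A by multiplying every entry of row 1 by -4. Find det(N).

|N| = -60

Scaling one row by -4 multiplies the determinant by -4.
det(N) = (-4)·(15) = -60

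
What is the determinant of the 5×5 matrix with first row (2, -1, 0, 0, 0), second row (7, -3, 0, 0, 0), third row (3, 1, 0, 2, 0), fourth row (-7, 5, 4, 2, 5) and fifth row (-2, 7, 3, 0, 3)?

6

The matrix is block lower-triangular with a 2×2 block and a 3×3 block on the diagonal, so its determinant equals the product of the determinants of the diagonal blocks.
det of the 2×2 block = 1
det of the 3×3 block = 6
det = (1)·(6) = 6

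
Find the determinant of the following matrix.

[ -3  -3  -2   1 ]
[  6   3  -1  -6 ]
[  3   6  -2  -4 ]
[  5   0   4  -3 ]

Expand along row 4 (it has 1 zero):
  − (5) · M_41   where M_41 = det([-3 -2 1; 3 -1 -6; 6 -2 -4]) = 72
  − (4) · M_43   where M_43 = det([-3 -3 1; 6 3 -6; 3 6 -4]) = -63
  + (-3) · M_44   where M_44 = det([-3 -3 -2; 6 3 -1; 3 6 -2]) = -81
det = (-1)·(5)·(72) + (-1)·(4)·(-63) + (+1)·(-3)·(-81) = 135

135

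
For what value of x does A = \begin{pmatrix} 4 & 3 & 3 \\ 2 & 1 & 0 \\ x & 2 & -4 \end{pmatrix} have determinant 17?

x = 1

Expanding along the row containing x, det(A) is linear in x: det(A) = (-3)·x + (20).
Set (-3)·x + (20) = 17  ⇒  (-3)·x = -3  ⇒  x = 1.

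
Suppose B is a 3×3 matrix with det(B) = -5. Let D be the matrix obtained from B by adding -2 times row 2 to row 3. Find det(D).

|D| = -5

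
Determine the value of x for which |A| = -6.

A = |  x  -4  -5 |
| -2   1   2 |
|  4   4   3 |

x = 2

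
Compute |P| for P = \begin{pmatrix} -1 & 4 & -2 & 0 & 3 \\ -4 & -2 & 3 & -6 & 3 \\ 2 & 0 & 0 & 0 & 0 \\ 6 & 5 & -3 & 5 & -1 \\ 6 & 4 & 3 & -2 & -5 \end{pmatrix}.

-324

Expand along row 3 (it has 4 zeros):
  + (2) · M_31   where M_31 = det([4 -2 0 3; -2 3 -6 3; 5 -3 5 -1; 4 3 -2 -5]) = -162
det = (+1)·(2)·(-162) = -324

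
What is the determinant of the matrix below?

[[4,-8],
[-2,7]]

det = 4·7 − (-8)·(-2) = 28 − 16 = 12

12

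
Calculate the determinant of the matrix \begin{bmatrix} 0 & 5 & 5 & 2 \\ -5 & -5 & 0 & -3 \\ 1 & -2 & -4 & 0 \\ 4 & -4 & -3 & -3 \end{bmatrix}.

Expand along row 1 (it has 1 zero):
  − (5) · M_12   where M_12 = det([-5 0 -3; 1 -4 0; 4 -3 -3]) = -99
  + (5) · M_13   where M_13 = det([-5 -5 -3; 1 -2 0; 4 -4 -3]) = -57
  − (2) · M_14   where M_14 = det([-5 -5 0; 1 -2 -4; 4 -4 -3]) = 115
det = (-1)·(5)·(-99) + (+1)·(5)·(-57) + (-1)·(2)·(115) = -20

The determinant is -20.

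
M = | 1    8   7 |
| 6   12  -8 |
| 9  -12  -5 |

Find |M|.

-1752

Expand along column 1:
  + 1 · |12 -8; -12 -5| = 1·(-60 − 96) = -156
  − 6 · |8 7; -12 -5| = −6·(-40 − (-84)) = -264
  + 9 · |8 7; 12 -8| = 9·(-64 − 84) = -1332
Sum: (-156) + (-264) + (-1332) = -1752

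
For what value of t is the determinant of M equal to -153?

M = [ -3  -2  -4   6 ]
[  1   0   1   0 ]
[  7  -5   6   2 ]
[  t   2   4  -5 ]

Expanding along the column containing t, det(M) is linear in t: det(M) = (-26)·t + (81).
Set (-26)·t + (81) = -153  ⇒  (-26)·t = -234  ⇒  t = 9.

t = 9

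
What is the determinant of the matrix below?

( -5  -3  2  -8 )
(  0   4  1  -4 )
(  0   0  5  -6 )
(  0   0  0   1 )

The matrix is upper triangular, so the determinant is the product of the diagonal entries:
det = (-5) · (4) · (5) · (1) = -100

The determinant is -100.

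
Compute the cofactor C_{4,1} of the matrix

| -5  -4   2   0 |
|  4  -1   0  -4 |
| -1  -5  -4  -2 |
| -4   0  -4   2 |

The cofactor is -100.

Delete row 4 and column 1; the remaining 3×3 submatrix is [-4 2 0; -1 0 -4; -5 -4 -2].
Its determinant is 100.
The cofactor carries sign (−1)^(4+1) = −1, so C_{4,1} = −(100) = -100.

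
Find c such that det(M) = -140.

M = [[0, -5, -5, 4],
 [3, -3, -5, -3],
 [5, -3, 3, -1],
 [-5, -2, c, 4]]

Expanding along the column containing c, det(M) is linear in c: det(M) = (-84)·c + (-812).
Set (-84)·c + (-812) = -140  ⇒  (-84)·c = 672  ⇒  c = -8.

c = -8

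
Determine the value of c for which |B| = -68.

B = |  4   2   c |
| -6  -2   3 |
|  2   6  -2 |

c = 0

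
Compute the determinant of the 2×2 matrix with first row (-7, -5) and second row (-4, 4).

The determinant is -48.

det = (-7)·4 − (-5)·(-4) = -28 − 20 = -48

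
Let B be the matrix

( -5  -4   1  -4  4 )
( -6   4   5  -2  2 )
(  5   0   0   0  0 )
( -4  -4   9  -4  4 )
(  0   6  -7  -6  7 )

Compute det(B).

Expand along row 3 (it has 4 zeros):
  + (5) · M_31   where M_31 = det([-4 1 -4 4; 4 5 -2 2; -4 9 -4 4; 6 -7 -6 7]) = -192
det = (+1)·(5)·(-192) = -960

det(B) = -960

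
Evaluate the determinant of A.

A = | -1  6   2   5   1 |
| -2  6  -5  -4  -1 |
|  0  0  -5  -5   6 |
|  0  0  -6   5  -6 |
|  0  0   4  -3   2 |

A is block upper-triangular with a 2×2 block and a 3×3 block on the diagonal, so its determinant equals the product of the determinants of the diagonal blocks.
det of the 2×2 block = 6
det of the 3×3 block = 88
det = (6)·(88) = 528

The determinant is 528.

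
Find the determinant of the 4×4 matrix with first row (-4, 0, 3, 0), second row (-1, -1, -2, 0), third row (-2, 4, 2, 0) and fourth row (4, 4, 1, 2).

-84

Expand along column 4 (it has 3 zeros):
  + (2) · M_44   where M_44 = det([-4 0 3; -1 -1 -2; -2 4 2]) = -42
det = (+1)·(2)·(-42) = -84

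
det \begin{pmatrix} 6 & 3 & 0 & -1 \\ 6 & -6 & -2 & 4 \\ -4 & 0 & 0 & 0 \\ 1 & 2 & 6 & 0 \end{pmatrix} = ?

Expand along row 3 (it has 3 zeros):
  + (-4) · M_31   where M_31 = det([3 0 -1; -6 -2 4; 2 6 0]) = -40
det = (+1)·(-4)·(-40) = 160

160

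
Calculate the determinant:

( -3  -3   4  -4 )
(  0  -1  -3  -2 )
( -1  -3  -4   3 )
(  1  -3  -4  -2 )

The determinant is -224.

Expand along row 2 (it has 1 zero):
  + (-1) · M_22   where M_22 = det([-3 4 -4; -1 -4 3; 1 -4 -2]) = -88
  − (-3) · M_23   where M_23 = det([-3 -3 -4; -1 -3 3; 1 -3 -2]) = -72
  + (-2) · M_24   where M_24 = det([-3 -3 4; -1 -3 -4; 1 -3 -4]) = 48
det = (+1)·(-1)·(-88) + (-1)·(-3)·(-72) + (+1)·(-2)·(48) = -224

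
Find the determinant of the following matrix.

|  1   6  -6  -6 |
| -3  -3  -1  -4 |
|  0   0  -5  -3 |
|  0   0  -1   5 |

The matrix is block upper-triangular with a 2×2 block and a 2×2 block on the diagonal, so its determinant equals the product of the determinants of the diagonal blocks.
det of the 2×2 block = 15
det of the 2×2 block = -28
det = (15)·(-28) = -420

The determinant is -420.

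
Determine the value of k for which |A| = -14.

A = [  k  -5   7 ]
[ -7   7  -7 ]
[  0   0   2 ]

Expanding along the row containing k, det(A) is linear in k: det(A) = (14)·k + (-70).
Set (14)·k + (-70) = -14  ⇒  (14)·k = 56  ⇒  k = 4.

k = 4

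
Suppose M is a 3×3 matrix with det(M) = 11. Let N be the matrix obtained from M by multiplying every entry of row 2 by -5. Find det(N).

Scaling one row by -5 multiplies the determinant by -5.
det(N) = (-5)·(11) = -55

|N| = -55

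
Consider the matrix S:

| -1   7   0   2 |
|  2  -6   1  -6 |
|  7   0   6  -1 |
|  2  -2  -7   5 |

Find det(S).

-1705

Expand along row 1 (it has 1 zero):
  + (-1) · M_11   where M_11 = det([-6 1 -6; 0 6 -1; -2 -7 5]) = -208
  − (7) · M_12   where M_12 = det([2 1 -6; 7 6 -1; 2 -7 5]) = 375
  − (2) · M_14   where M_14 = det([2 -6 1; 7 0 6; 2 -2 -7]) = -356
det = (+1)·(-1)·(-208) + (-1)·(7)·(375) + (-1)·(2)·(-356) = -1705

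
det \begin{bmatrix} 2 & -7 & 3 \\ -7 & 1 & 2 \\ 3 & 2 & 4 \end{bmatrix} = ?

-289

Expand along row 1:
  + 2 · |1 2; 2 4| = 2·(4 − 4) = 0
  − (-7) · |-7 2; 3 4| = −(-7)·(-28 − 6) = -238
  + 3 · |-7 1; 3 2| = 3·(-14 − 3) = -51
Sum: (0) + (-238) + (-51) = -289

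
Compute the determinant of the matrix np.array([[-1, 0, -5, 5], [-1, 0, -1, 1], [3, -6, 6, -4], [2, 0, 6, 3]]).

-216

Expand along column 2 (it has 3 zeros):
  − (-6) · M_32   where M_32 = det([-1 -5 5; -1 -1 1; 2 6 3]) = -36
det = (-1)·(-6)·(-36) = -216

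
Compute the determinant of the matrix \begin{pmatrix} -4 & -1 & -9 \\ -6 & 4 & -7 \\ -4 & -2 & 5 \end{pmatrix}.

-334

Expand along column 1:
  + (-4) · |4 -7; -2 5| = (-4)·(20 − 14) = -24
  − (-6) · |-1 -9; -2 5| = −(-6)·(-5 − 18) = -138
  + (-4) · |-1 -9; 4 -7| = (-4)·(7 − (-36)) = -172
Sum: (-24) + (-138) + (-172) = -334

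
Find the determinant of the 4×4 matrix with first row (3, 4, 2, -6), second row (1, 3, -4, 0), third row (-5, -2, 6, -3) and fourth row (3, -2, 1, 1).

Expand along row 2 (it has 1 zero):
  − (1) · M_21   where M_21 = det([4 2 -6; -2 6 -3; -2 1 1]) = -8
  + (3) · M_22   where M_22 = det([3 2 -6; -5 6 -3; 3 1 1]) = 157
  − (-4) · M_23   where M_23 = det([3 4 -6; -5 -2 -3; 3 -2 1]) = -136
det = (-1)·(1)·(-8) + (+1)·(3)·(157) + (-1)·(-4)·(-136) = -65

The determinant is -65.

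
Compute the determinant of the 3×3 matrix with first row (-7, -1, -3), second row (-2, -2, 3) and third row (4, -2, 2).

-66

Expand along column 1:
  + (-7) · |-2 3; -2 2| = (-7)·(-4 − (-6)) = -14
  − (-2) · |-1 -3; -2 2| = −(-2)·(-2 − 6) = -16
  + 4 · |-1 -3; -2 3| = 4·(-3 − 6) = -36
Sum: (-14) + (-16) + (-36) = -66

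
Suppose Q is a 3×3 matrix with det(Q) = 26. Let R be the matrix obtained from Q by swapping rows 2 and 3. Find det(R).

Swapping two rows multiplies the determinant by −1.
det(R) = (-1)·(26) = -26

det(R) = -26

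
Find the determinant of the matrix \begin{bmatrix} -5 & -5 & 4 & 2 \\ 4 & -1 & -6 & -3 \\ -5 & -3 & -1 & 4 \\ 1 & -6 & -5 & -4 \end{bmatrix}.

Expand along row 1:
  + (-5) · M_11   where M_11 = det([-1 -6 -3; -3 -1 4; -6 -5 -4]) = 165
  − (-5) · M_12   where M_12 = det([4 -6 -3; -5 -1 4; 1 -5 -4]) = 114
  + (4) · M_13   where M_13 = det([4 -1 -3; -5 -3 4; 1 -6 -4]) = 61
  − (2) · M_14   where M_14 = det([4 -1 -6; -5 -3 -1; 1 -6 -5]) = -136
det = (+1)·(-5)·(165) + (-1)·(-5)·(114) + (+1)·(4)·(61) + (-1)·(2)·(-136) = 261

261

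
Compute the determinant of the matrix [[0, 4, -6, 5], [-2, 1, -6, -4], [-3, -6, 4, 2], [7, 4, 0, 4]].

Expand along row 1 (it has 1 zero):
  − (4) · M_12   where M_12 = det([-2 -6 -4; -3 4 2; 7 0 4]) = -76
  + (-6) · M_13   where M_13 = det([-2 1 -4; -3 -6 2; 7 4 4]) = -30
  − (5) · M_14   where M_14 = det([-2 1 -6; -3 -6 4; 7 4 0]) = -120
det = (-1)·(4)·(-76) + (+1)·(-6)·(-30) + (-1)·(5)·(-120) = 1084

1084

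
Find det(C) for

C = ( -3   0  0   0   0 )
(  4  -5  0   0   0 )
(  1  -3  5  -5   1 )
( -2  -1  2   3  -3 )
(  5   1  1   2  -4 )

det(C) = -810

C is block lower-triangular with a 2×2 block and a 3×3 block on the diagonal, so its determinant equals the product of the determinants of the diagonal blocks.
det of the 2×2 block = 15
det of the 3×3 block = -54
det = (15)·(-54) = -810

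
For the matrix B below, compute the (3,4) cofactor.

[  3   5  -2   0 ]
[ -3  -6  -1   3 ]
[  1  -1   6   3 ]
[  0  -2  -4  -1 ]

Delete row 3 and column 4; the remaining 3×3 submatrix is [3 5 -2; -3 -6 -1; 0 -2 -4].
Its determinant is -6.
The cofactor carries sign (−1)^(3+4) = −1, so C_{3,4} = −(-6) = 6.

6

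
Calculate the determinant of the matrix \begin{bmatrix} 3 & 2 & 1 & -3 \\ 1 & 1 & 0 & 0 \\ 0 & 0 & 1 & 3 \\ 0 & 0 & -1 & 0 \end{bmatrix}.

The determinant is 3.

The matrix is block upper-triangular with a 2×2 block and a 2×2 block on the diagonal, so its determinant equals the product of the determinants of the diagonal blocks.
det of the 2×2 block = 1
det of the 2×2 block = 3
det = (1)·(3) = 3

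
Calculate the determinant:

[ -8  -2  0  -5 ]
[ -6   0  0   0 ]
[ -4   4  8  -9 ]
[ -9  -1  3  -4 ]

The determinant is -540.

Expand along row 2 (it has 3 zeros):
  − (-6) · M_21   where M_21 = det([-2 0 -5; 4 8 -9; -1 3 -4]) = -90
det = (-1)·(-6)·(-90) = -540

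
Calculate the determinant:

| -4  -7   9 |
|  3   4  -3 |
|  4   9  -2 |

Expand along column 1:
  + (-4) · |4 -3; 9 -2| = (-4)·(-8 − (-27)) = -76
  − 3 · |-7 9; 9 -2| = −3·(14 − 81) = 201
  + 4 · |-7 9; 4 -3| = 4·(21 − 36) = -60
Sum: (-76) + (201) + (-60) = 65

65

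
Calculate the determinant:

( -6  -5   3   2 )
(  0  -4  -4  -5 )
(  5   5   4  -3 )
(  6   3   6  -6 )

Expand along row 2 (it has 1 zero):
  + (-4) · M_22   where M_22 = det([-6 3 2; 5 4 -3; 6 6 -6]) = 84
  − (-4) · M_23   where M_23 = det([-6 -5 2; 5 5 -3; 6 3 -6]) = 36
  + (-5) · M_24   where M_24 = det([-6 -5 3; 5 5 4; 6 3 6]) = -123
det = (+1)·(-4)·(84) + (-1)·(-4)·(36) + (+1)·(-5)·(-123) = 423

The determinant is 423.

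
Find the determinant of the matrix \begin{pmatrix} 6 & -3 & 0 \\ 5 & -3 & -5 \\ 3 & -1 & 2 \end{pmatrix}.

9

Expand along row 1:
  + 6 · |-3 -5; -1 2| = 6·(-6 − 5) = -66
  − (-3) · |5 -5; 3 2| = −(-3)·(10 − (-15)) = 75
Sum: (-66) + (75) = 9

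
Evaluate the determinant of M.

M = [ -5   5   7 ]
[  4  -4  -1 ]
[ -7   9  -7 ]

Expand along row 1:
  + (-5) · |-4 -1; 9 -7| = (-5)·(28 − (-9)) = -185
  − 5 · |4 -1; -7 -7| = −5·(-28 − 7) = 175
  + 7 · |4 -4; -7 9| = 7·(36 − 28) = 56
Sum: (-185) + (175) + (56) = 46

|M| = 46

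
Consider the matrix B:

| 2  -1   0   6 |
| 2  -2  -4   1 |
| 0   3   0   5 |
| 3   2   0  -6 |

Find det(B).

-500

Expand along column 3 (it has 3 zeros):
  − (-4) · M_23   where M_23 = det([2 -1 6; 0 3 5; 3 2 -6]) = -125
det = (-1)·(-4)·(-125) = -500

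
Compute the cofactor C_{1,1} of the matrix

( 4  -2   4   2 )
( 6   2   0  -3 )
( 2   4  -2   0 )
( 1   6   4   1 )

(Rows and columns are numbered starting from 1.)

The cofactor is -88.

Delete row 1 and column 1; the remaining 3×3 submatrix is [2 0 -3; 4 -2 0; 6 4 1].
Its determinant is -88.
The cofactor carries sign (−1)^(1+1) = +1, so C_{1,1} = +(-88) = -88.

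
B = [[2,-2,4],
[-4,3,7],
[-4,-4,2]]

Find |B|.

|B| = 220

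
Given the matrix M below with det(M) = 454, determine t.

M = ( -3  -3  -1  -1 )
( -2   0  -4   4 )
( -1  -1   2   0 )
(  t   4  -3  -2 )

Expanding along the row containing t, det(M) is linear in t: det(M) = (-32)·t + (166).
Set (-32)·t + (166) = 454  ⇒  (-32)·t = 288  ⇒  t = -9.

-9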